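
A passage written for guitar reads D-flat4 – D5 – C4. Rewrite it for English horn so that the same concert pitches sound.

Ab3 A4 G3

First find concert pitch: the guitar sounds a perfect octave below written, so D-flat4 D5 C4 sounds Db3 D4 C3.
Then write for English horn: it sounds a perfect fifth below written, so the part must be a perfect fifth above concert.
Db3 → Ab3
D4 → A4
C3 → G3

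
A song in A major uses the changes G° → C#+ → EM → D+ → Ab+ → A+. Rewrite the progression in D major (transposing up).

A major up to D major is a perfect fourth; each chord root moves by that interval while the quality stays the same.
G°: root G up a perfect fourth → C, giving C°.
C#+: root C# up a perfect fourth → F#, giving F#+.
EM: root E up a perfect fourth → A, giving AM.
D+: root D up a perfect fourth → G, giving G+.
Ab+: root Ab up a perfect fourth → Db, giving Db+.
A+: root A up a perfect fourth → D, giving D+.

C° F#+ AM G+ Db+ D+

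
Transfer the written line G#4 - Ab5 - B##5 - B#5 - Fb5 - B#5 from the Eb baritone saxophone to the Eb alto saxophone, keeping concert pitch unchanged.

G#3 Ab4 B##4 B#4 Fb4 B#4

First find concert pitch: the Eb baritone saxophone sounds a major thirteenth below written, so G#4 Ab5 B##5 B#5 Fb5 B#5 sounds B2 Cb4 D##4 D#4 Abb3 D#4.
Then write for Eb alto saxophone: it sounds a major sixth below written, so the part must be a major sixth above concert.
B2 → G#3
Cb4 → Ab4
D##4 → B##4
D#4 → B#4
Abb3 → Fb4
D#4 → B#4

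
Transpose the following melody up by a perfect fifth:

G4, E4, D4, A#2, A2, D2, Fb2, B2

D5 B4 A4 E#3 E3 A2 Cb3 F#3

G4 -> D5
E4 -> B4
D4 -> A4
A#2 -> E#3
A2 -> E3
D2 -> A2
Fb2 -> Cb3
B2 -> F#3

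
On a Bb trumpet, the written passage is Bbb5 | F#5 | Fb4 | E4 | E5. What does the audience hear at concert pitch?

Abb5 E5 Ebb4 D4 D5

The Bb trumpet sounds a major second below written, so transpose each written note down a major second.
Bbb5 -> Abb5
F#5 -> E5
Fb4 -> Ebb4
E4 -> D4
E5 -> D5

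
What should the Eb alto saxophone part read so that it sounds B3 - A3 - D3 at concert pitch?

G#4 F#4 B3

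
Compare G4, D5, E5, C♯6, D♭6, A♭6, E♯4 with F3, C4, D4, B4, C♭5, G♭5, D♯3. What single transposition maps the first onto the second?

From G4 to F3 is 9 letter names — a ninth of some quality.
F3 to G4 is 14 semitones, which makes it a major ninth; the second version is lower, so the direction is down.
Checking another pair — E#4 → D#3 — gives the same interval.

down a major ninth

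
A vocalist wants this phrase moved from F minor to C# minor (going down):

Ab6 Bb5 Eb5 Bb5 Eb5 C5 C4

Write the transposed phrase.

F minor to C# minor down is a diminished fourth, so every note moves down by that interval.
Ab6 → E6
Bb5 → F#5
Eb5 → B4
Bb5 → F#5
Eb5 → B4
C5 → G#4
C4 → G#3

E6 F#5 B4 F#5 B4 G#4 G#3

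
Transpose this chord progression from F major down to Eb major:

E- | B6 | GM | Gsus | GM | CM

D- A6 FM Fsus FM BbM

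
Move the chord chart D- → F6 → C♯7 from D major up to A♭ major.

Ab- Cb6 G7

D major up to A♭ major is a diminished fifth; each chord root moves by that interval while the quality stays the same.
D-: root D up a diminished fifth → Ab, giving Ab-.
F6: root F up a diminished fifth → Cb, giving Cb6.
C♯7: root C♯ up a diminished fifth → G, giving G7.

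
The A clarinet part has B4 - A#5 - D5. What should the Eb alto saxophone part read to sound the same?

E#5 D##6 G#5

First find concert pitch: the A clarinet sounds a minor third below written, so B4 A#5 D5 sounds G#4 F##5 B4.
Then write for Eb alto saxophone: it sounds a major sixth below written, so the part must be a major sixth above concert.
G#4 → E#5
F##5 → D##6
B4 → G#5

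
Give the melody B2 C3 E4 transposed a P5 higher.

F#3 G3 B4

B2: a fifth up reaches F, and 7 semitones makes it F#3.
C3 up a perfect fifth is G3.
E4 up a perfect fifth is B4.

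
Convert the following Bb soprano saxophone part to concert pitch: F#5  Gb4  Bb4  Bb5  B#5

E5 Fb4 Ab4 Ab5 A#5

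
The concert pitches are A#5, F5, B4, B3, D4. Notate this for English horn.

E#6 C6 F#5 F#4 A4

The English horn sounds a perfect fifth below written, so the written part must be a perfect fifth above concert — transpose each note up.
A#5 gives E#6
F5 gives C6
B4 gives F#5
B3 gives F#4
D4 gives A4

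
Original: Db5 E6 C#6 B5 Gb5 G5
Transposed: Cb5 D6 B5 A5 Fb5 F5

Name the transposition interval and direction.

down a major second

Take the first pair: Db5 → Cb5. D to C spans 2 letter names, so the interval is some kind of second.
Cb5 to Db5 is 2 semitones, which makes it a major second; the second version is lower, so the direction is down.
Checking another pair — G5 → F5 — gives the same interval.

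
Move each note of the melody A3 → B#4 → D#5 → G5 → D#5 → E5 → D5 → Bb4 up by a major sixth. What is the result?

F#4 G##5 B#5 E6 B#5 C#6 B5 G5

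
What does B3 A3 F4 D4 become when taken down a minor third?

B3: a third down reaches G, and 3 semitones makes it G#3.
A3 down a minor third is F#3.
A minor third down from F4 gives D4.
A minor third down from D4 gives B3.

G#3 F#3 D4 B3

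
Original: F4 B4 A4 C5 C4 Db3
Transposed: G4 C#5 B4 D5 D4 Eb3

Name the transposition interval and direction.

up a major second

Take the first pair: F4 → G4. F to G spans 2 letter names, so the interval is some kind of second.
F4 to G4 is 2 semitones, which makes it a major second; the second version is higher, so the direction is up.
Checking another pair — Db3 → Eb3 — gives the same interval.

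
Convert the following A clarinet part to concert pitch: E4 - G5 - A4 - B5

C#4 E5 F#4 G#5

Written C4 on the A clarinet sounds as A3, a minor third lower; apply that shift to every note.
E4 -> C#4
G5 -> E5
A4 -> F#4
B5 -> G#5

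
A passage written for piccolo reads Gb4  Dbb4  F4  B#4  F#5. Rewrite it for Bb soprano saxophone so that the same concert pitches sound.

First find concert pitch: the piccolo sounds a perfect octave above written, so Gb4 Dbb4 F4 B#4 F#5 sounds Gb5 Dbb5 F5 B#5 F#6.
Then write for Bb soprano saxophone: it sounds a major second below written, so the part must be a major second above concert.
Gb5 → Ab5
Dbb5 → Ebb5
F5 → G5
B#5 → C##6
F#6 → G#6

Ab5 Ebb5 G5 C##6 G#6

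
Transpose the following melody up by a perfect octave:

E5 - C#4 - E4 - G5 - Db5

E6 C#5 E5 G6 Db6

E5 → E6
C#4 → C#5
E4 → E5
G5 → G6
Db5 → Db6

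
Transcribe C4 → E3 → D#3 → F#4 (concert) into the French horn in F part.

Written C4 sounds as F3 on the French horn in F, so concert pitches are written a perfect fifth up.
C4 to G4
E3 to B3
D#3 to A#3
F#4 to C#5

G4 B3 A#3 C#5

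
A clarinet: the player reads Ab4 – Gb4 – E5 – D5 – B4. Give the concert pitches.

Written C4 on the A clarinet sounds as A3, a minor third lower; apply that shift to every note.
Ab4 → F4
Gb4 → Eb4
E5 → C#5
D5 → B4
B4 → G#4

F4 Eb4 C#5 B4 G#4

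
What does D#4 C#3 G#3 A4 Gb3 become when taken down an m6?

F##3 E#2 B#2 C#4 Bb2

A minor sixth down from D#4 gives F##3.
C#3: a sixth down reaches E, and 8 semitones makes it E#2.
G#3 down a minor sixth is B#2.
A minor sixth down from A4 gives C#4.
Gb3: a sixth down reaches B, and 8 semitones makes it Bb2.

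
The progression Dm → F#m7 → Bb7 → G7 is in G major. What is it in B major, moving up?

G major up to B major is a major third; each chord root moves by that interval while the quality stays the same.
Dm: root D up a major third → F#, giving F#m.
F#m7: root F# up a major third → A#, giving A#m7.
Bb7: root Bb up a major third → D, giving D7.
G7: root G up a major third → B, giving B7.

F#m A#m7 D7 B7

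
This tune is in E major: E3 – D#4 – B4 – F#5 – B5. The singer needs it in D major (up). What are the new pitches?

D4 C#5 A5 E6 A6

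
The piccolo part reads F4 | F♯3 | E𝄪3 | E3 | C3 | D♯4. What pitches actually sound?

F5 F#4 E##4 E4 C4 D#5

Written C4 on the piccolo sounds as C5, a perfect octave higher; apply that shift to every note.
F4 -> F5
F#3 -> F#4
E##3 -> E##4
E3 -> E4
C3 -> C4
D#4 -> D#5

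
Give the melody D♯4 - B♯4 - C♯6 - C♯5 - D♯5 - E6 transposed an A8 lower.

D3 B3 C5 C4 D4 Eb5

An augmented octave down from D#4 gives D3.
B#4 down an augmented octave is B3.
C#6 down an augmented octave is C5.
An augmented octave down from C#5 gives C4.
D#5: an octave down reaches D, and 13 semitones makes it D4.
An augmented octave down from E6 gives Eb5.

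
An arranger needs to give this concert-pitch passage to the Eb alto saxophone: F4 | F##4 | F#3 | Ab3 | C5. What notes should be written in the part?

D5 D##5 D#4 F4 A5

Written C4 sounds as Eb3 on the Eb alto saxophone, so concert pitches are written a major sixth up.
F4 -> D5
F##4 -> D##5
F#3 -> D#4
Ab3 -> F4
C5 -> A5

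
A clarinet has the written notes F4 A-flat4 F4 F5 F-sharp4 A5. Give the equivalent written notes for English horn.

A4 C5 A4 A5 A#4 C#6

First find concert pitch: the A clarinet sounds a minor third below written, so F4 A-flat4 F4 F5 F-sharp4 A5 sounds D4 F4 D4 D5 D#4 F#5.
Then write for English horn: it sounds a perfect fifth below written, so the part must be a perfect fifth above concert.
D4 → A4
F4 → C5
D4 → A4
D5 → A5
D#4 → A#4
F#5 → C#6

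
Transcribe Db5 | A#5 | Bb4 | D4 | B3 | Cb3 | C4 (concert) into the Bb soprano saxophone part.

Eb5 B#5 C5 E4 C#4 Db3 D4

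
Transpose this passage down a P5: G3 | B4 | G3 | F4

C3 E4 C3 Bb3

G3: a fifth down reaches C, and 7 semitones makes it C3.
A perfect fifth down from B4 gives E4.
G3: a fifth down reaches C, and 7 semitones makes it C3.
A perfect fifth down from F4 gives Bb3.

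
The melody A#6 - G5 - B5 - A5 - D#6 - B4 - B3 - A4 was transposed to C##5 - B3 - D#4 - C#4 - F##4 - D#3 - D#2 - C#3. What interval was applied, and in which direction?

down a minor thirteenth

From A#6 to C##5 is 13 letter names — a thirteenth of some quality.
C##5 to A#6 is 20 semitones, which makes it a minor thirteenth; the second version is lower, so the direction is down.
Checking another pair — A4 → C#3 — gives the same interval.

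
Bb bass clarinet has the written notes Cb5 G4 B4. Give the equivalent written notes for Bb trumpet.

Cb4 G3 B3

First find concert pitch: the Bb bass clarinet sounds a major ninth below written, so Cb5 G4 B4 sounds Bbb3 F3 A3.
Then write for Bb trumpet: it sounds a major second below written, so the part must be a major second above concert.
Bbb3 → Cb4
F3 → G3
A3 → B3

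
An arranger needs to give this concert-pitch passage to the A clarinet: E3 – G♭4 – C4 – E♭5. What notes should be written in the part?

Written C4 sounds as A3 on the A clarinet, so concert pitches are written a minor third up.
E3 to G3
Gb4 to Bbb4
C4 to Eb4
Eb5 to Gb5

G3 Bbb4 Eb4 Gb5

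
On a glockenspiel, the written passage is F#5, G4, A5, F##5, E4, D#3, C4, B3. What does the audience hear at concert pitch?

Written C4 on the glockenspiel sounds as C6, a perfect fifteenth higher; apply that shift to every note.
F#5 gives F#7
G4 gives G6
A5 gives A7
F##5 gives F##7
E4 gives E6
D#3 gives D#5
C4 gives C6
B3 gives B5

F#7 G6 A7 F##7 E6 D#5 C6 B5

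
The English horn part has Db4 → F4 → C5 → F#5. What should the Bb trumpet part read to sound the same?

First find concert pitch: the English horn sounds a perfect fifth below written, so Db4 F4 C5 F#5 sounds Gb3 Bb3 F4 B4.
Then write for Bb trumpet: it sounds a major second below written, so the part must be a major second above concert.
Gb3 → Ab3
Bb3 → C4
F4 → G4
B4 → C#5

Ab3 C4 G4 C#5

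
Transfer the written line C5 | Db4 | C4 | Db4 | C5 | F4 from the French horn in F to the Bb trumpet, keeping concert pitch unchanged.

G4 Ab3 G3 Ab3 G4 C4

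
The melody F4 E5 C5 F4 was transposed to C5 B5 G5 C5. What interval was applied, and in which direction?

Take the first pair: F4 → C5. F to C spans 5 letter names, so the interval is some kind of fifth.
F4 to C5 is 7 semitones, which makes it a perfect fifth; the second version is higher, so the direction is up.
Checking another pair — F4 → C5 — gives the same interval.

up a perfect fifth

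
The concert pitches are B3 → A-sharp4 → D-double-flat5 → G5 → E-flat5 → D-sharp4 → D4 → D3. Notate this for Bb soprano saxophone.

Written C4 sounds as Bb3 on the Bb soprano saxophone, so concert pitches are written a major second up.
B3 becomes C#4
A#4 becomes B#4
Dbb5 becomes Ebb5
G5 becomes A5
Eb5 becomes F5
D#4 becomes E#4
D4 becomes E4
D3 becomes E3

C#4 B#4 Ebb5 A5 F5 E#4 E4 E3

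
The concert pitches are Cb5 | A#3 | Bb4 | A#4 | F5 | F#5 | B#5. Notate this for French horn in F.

Gb5 E#4 F5 E#5 C6 C#6 F##6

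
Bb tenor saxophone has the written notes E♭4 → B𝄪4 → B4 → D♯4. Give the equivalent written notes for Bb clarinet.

Eb3 B##3 B3 D#3

First find concert pitch: the Bb tenor saxophone sounds a major ninth below written, so E♭4 B𝄪4 B4 D♯4 sounds Db3 A##3 A3 C#3.
Then write for Bb clarinet: it sounds a major second below written, so the part must be a major second above concert.
Db3 → Eb3
A##3 → B##3
A3 → B3
C#3 → D#3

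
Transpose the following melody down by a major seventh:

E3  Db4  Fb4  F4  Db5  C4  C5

E3 -> F2
Db4 -> Ebb3
Fb4 -> Gbb3
F4 -> Gb3
Db5 -> Ebb4
C4 -> Db3
C5 -> Db4

F2 Ebb3 Gbb3 Gb3 Ebb4 Db3 Db4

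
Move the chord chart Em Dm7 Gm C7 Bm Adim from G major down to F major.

Dm Cm7 Fm Bb7 Am Gdim

G major down to F major is a major second; each chord root moves by that interval while the quality stays the same.
Em: root E down a major second → D, giving Dm.
Dm7: root D down a major second → C, giving Cm7.
Gm: root G down a major second → F, giving Fm.
C7: root C down a major second → Bb, giving Bb7.
Bm: root B down a major second → A, giving Am.
Adim: root A down a major second → G, giving Gdim.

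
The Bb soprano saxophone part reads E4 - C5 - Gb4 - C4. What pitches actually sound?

D4 Bb4 Fb4 Bb3

Written C4 on the Bb soprano saxophone sounds as Bb3, a major second lower; apply that shift to every note.
E4 becomes D4
C5 becomes Bb4
Gb4 becomes Fb4
C4 becomes Bb3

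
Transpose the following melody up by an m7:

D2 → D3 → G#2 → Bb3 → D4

C3 C4 F#3 Ab4 C5

A minor seventh up from D2 gives C3.
D3 up a minor seventh is C4.
G#2 up a minor seventh is F#3.
A minor seventh up from Bb3 gives Ab4.
D4 up a minor seventh is C5.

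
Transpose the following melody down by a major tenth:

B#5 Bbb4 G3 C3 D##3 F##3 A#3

G#4 Gbb3 Eb2 Ab1 B#1 D#2 F#2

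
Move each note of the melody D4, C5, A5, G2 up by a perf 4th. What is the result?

D4 becomes G4
C5 becomes F5
A5 becomes D6
G2 becomes C3

G4 F5 D6 C3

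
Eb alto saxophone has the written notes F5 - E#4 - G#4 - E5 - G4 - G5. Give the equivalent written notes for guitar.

Ab5 G#4 B4 G5 Bb4 Bb5

First find concert pitch: the Eb alto saxophone sounds a major sixth below written, so F5 E#4 G#4 E5 G4 G5 sounds Ab4 G#3 B3 G4 Bb3 Bb4.
Then write for guitar: it sounds a perfect octave below written, so the part must be a perfect octave above concert.
Ab4 → Ab5
G#3 → G#4
B3 → B4
G4 → G5
Bb3 → Bb4
Bb4 → Bb5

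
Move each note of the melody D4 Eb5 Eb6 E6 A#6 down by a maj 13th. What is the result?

A major thirteenth down from D4 gives F2.
A major thirteenth down from Eb5 gives Gb3.
Eb6 down a major thirteenth is Gb4.
E6 down a major thirteenth is G4.
A major thirteenth down from A#6 gives C#5.

F2 Gb3 Gb4 G4 C#5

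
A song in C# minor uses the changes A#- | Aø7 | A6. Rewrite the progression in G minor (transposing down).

E- Ebø7 Eb6

C# minor down to G minor is an augmented fourth; each chord root moves by that interval while the quality stays the same.
A#-: root A# down an augmented fourth → E, giving E-.
Aø7: root A down an augmented fourth → Eb, giving Ebø7.
A6: root A down an augmented fourth → Eb, giving Eb6.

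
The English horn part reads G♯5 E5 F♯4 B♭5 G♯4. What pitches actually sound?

Written C4 on the English horn sounds as F3, a perfect fifth lower; apply that shift to every note.
G#5 -> C#5
E5 -> A4
F#4 -> B3
Bb5 -> Eb5
G#4 -> C#4

C#5 A4 B3 Eb5 C#4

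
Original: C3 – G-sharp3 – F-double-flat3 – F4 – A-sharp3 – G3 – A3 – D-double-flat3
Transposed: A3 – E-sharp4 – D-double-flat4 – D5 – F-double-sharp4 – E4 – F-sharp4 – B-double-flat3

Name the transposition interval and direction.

Take the first pair: C3 → A3. C to A spans 6 letter names, so the interval is some kind of sixth.
C3 to A3 is 9 semitones, which makes it a major sixth; the second version is higher, so the direction is up.
Checking another pair — Dbb3 → Bbb3 — gives the same interval.

up a major sixth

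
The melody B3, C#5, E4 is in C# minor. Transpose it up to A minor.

C# minor to A minor up is a minor sixth, so every note moves up by that interval.
B3 to G4
C#5 to A5
E4 to C5

G4 A5 C5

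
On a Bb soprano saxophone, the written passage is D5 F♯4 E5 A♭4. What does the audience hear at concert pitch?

C5 E4 D5 Gb4

The Bb soprano saxophone sounds a major second below written, so transpose each written note down a major second.
D5 → C5
F#4 → E4
E5 → D5
Ab4 → Gb4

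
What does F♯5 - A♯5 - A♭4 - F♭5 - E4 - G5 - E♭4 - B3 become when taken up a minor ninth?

G6 B6 Bbb5 Gbb6 F5 Ab6 Fb5 C5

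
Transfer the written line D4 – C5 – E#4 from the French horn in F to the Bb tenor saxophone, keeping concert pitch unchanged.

A4 G5 B#4

First find concert pitch: the French horn in F sounds a perfect fifth below written, so D4 C5 E#4 sounds G3 F4 A#3.
Then write for Bb tenor saxophone: it sounds a major ninth below written, so the part must be a major ninth above concert.
G3 → A4
F4 → G5
A#3 → B#4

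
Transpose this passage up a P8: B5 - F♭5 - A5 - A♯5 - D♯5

B5 up a perfect octave is B6.
Fb5: an octave up reaches F, and 12 semitones makes it Fb6.
A perfect octave up from A5 gives A6.
A#5 up a perfect octave is A#6.
D#5 up a perfect octave is D#6.

B6 Fb6 A6 A#6 D#6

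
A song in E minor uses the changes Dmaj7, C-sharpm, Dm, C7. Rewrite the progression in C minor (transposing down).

E minor down to C minor is a major third; each chord root moves by that interval while the quality stays the same.
Dmaj7: root D down a major third → Bb, giving Bbmaj7.
C-sharpm: root C-sharp down a major third → A, giving Am.
Dm: root D down a major third → Bb, giving Bbm.
C7: root C down a major third → Ab, giving Ab7.

Bbmaj7 Am Bbm Ab7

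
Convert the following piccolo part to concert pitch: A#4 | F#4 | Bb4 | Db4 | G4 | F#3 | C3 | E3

A#5 F#5 Bb5 Db5 G5 F#4 C4 E4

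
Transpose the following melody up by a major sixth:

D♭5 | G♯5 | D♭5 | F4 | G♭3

Bb5 E#6 Bb5 D5 Eb4

Db5 → Bb5
G#5 → E#6
Db5 → Bb5
F4 → D5
Gb3 → Eb4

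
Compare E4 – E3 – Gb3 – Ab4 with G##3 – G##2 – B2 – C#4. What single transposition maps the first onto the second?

down a diminished sixth

From E4 to G##3 is 6 letter names — a sixth of some quality.
G##3 to E4 is 7 semitones, which makes it a diminished sixth; the second version is lower, so the direction is down.
Checking another pair — Ab4 → C#4 — gives the same interval.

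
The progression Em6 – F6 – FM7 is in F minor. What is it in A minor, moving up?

G#m6 A6 AM7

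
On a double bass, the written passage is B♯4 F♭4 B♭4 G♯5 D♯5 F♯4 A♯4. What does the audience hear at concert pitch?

B#3 Fb3 Bb3 G#4 D#4 F#3 A#3

Written C4 on the double bass sounds as C3, a perfect octave lower; apply that shift to every note.
B#4 to B#3
Fb4 to Fb3
Bb4 to Bb3
G#5 to G#4
D#5 to D#4
F#4 to F#3
A#4 to A#3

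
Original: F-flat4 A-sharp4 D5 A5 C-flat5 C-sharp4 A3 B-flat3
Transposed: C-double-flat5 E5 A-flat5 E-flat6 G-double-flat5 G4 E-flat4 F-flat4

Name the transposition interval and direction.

up a diminished fifth

Take the first pair: Fb4 → Cbb5. F to C spans 5 letter names, so the interval is some kind of fifth.
Fb4 to Cbb5 is 6 semitones, which makes it a diminished fifth; the second version is higher, so the direction is up.
Checking another pair — Bb3 → Fb4 — gives the same interval.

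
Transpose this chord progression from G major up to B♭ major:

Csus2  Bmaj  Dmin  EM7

G major up to B♭ major is a minor third; each chord root moves by that interval while the quality stays the same.
Csus2: root C up a minor third → Eb, giving Ebsus2.
Bmaj: root B up a minor third → D, giving Dmaj.
Dmin: root D up a minor third → F, giving Fmin.
EM7: root E up a minor third → G, giving GM7.

Ebsus2 Dmaj Fmin GM7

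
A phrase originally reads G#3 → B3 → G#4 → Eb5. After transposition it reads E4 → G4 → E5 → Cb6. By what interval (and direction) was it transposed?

up a minor sixth

From G#3 to E4 is 6 letter names — a sixth of some quality.
G#3 to E4 is 8 semitones, which makes it a minor sixth; the second version is higher, so the direction is up.
Checking another pair — Eb5 → Cb6 — gives the same interval.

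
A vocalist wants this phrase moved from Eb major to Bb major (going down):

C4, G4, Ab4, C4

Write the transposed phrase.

From Eb down to Bb is a perfect fourth; apply that to each pitch.
C4 to G3
G4 to D4
Ab4 to Eb4
C4 to G3

G3 D4 Eb4 G3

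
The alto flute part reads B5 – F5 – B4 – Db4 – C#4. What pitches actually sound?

F#5 C5 F#4 Ab3 G#3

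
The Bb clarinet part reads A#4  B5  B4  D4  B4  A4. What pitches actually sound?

G#4 A5 A4 C4 A4 G4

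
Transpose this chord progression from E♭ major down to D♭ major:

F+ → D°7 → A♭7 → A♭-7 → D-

Eb+ C°7 Gb7 Gb-7 C-

E♭ major down to D♭ major is a major second; each chord root moves by that interval while the quality stays the same.
F+: root F down a major second → Eb, giving Eb+.
D°7: root D down a major second → C, giving C°7.
A♭7: root A♭ down a major second → Gb, giving Gb7.
A♭-7: root A♭ down a major second → Gb, giving Gb-7.
D-: root D down a major second → C, giving C-.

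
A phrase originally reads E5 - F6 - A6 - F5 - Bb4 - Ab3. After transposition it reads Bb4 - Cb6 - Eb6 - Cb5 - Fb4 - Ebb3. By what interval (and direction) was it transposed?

down an augmented fourth

Take the first pair: E5 → Bb4. E to B spans 4 letter names, so the interval is some kind of fourth.
Bb4 to E5 is 6 semitones, which makes it an augmented fourth; the second version is lower, so the direction is down.
Checking another pair — Ab3 → Ebb3 — gives the same interval.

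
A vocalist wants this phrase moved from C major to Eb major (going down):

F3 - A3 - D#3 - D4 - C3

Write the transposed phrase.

Ab2 C3 F#2 F3 Eb2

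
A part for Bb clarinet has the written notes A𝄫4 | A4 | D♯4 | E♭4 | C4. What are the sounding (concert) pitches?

Gbb4 G4 C#4 Db4 Bb3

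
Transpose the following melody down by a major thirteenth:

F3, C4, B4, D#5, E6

Ab1 Eb2 D3 F#3 G4

F3 becomes Ab1
C4 becomes Eb2
B4 becomes D3
D#5 becomes F#3
E6 becomes G4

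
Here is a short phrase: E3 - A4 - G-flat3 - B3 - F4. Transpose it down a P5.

A2 D4 Cb3 E3 Bb3

A perfect fifth down from E3 gives A2.
A4 down a perfect fifth is D4.
A perfect fifth down from Gb3 gives Cb3.
A perfect fifth down from B3 gives E3.
A perfect fifth down from F4 gives Bb3.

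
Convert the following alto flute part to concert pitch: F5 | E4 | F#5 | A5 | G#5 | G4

The alto flute sounds a perfect fourth below written, so transpose each written note down a perfect fourth.
F5 → C5
E4 → B3
F#5 → C#5
A5 → E5
G#5 → D#5
G4 → D4

C5 B3 C#5 E5 D#5 D4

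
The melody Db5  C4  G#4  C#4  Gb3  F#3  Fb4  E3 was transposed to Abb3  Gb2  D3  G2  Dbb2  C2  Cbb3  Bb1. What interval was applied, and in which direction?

Take the first pair: Db5 → Abb3. D to A spans 11 letter names, so the interval is some kind of eleventh.
Abb3 to Db5 is 18 semitones, which makes it an augmented eleventh; the second version is lower, so the direction is down.
Checking another pair — E3 → Bb1 — gives the same interval.

down an augmented eleventh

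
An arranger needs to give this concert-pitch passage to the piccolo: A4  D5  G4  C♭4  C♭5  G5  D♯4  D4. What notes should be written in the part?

The piccolo sounds a perfect octave above written, so the written part must be a perfect octave below concert — transpose each note down.
A4 → A3
D5 → D4
G4 → G3
Cb4 → Cb3
Cb5 → Cb4
G5 → G4
D#4 → D#3
D4 → D3

A3 D4 G3 Cb3 Cb4 G4 D#3 D3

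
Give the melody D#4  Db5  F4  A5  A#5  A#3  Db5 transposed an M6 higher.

D#4 becomes B#4
Db5 becomes Bb5
F4 becomes D5
A5 becomes F#6
A#5 becomes F##6
A#3 becomes F##4
Db5 becomes Bb5

B#4 Bb5 D5 F#6 F##6 F##4 Bb5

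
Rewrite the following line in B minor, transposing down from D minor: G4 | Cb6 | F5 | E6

From D down to B is a minor third; apply that to each pitch.
G4 → E4
Cb6 → Ab5
F5 → D5
E6 → C#6

E4 Ab5 D5 C#6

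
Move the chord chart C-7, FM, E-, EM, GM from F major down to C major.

G-7 CM B- BM DM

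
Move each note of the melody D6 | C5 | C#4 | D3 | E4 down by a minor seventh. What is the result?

D6 becomes E5
C5 becomes D4
C#4 becomes D#3
D3 becomes E2
E4 becomes F#3

E5 D4 D#3 E2 F#3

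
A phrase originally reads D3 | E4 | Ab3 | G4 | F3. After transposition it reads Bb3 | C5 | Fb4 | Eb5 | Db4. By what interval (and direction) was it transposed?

From D3 to Bb3 is 6 letter names — a sixth of some quality.
D3 to Bb3 is 8 semitones, which makes it a minor sixth; the second version is higher, so the direction is up.
Checking another pair — F3 → Db4 — gives the same interval.

up a minor sixth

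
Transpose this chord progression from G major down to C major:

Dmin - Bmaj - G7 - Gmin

Gmin Emaj C7 Cmin

G major down to C major is a perfect fifth; each chord root moves by that interval while the quality stays the same.
Dmin: root D down a perfect fifth → G, giving Gmin.
Bmaj: root B down a perfect fifth → E, giving Emaj.
G7: root G down a perfect fifth → C, giving C7.
Gmin: root G down a perfect fifth → C, giving Cmin.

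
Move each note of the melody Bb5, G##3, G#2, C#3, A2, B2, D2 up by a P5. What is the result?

Bb5: a fifth up reaches F, and 7 semitones makes it F6.
G##3 up a perfect fifth is D##4.
A perfect fifth up from G#2 gives D#3.
C#3: a fifth up reaches G, and 7 semitones makes it G#3.
A2 up a perfect fifth is E3.
B2: a fifth up reaches F, and 7 semitones makes it F#3.
A perfect fifth up from D2 gives A2.

F6 D##4 D#3 G#3 E3 F#3 A2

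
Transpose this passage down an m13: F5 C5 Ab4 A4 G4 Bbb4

F5 gives A3
C5 gives E3
Ab4 gives C3
A4 gives C#3
G4 gives B2
Bbb4 gives Db3

A3 E3 C3 C#3 B2 Db3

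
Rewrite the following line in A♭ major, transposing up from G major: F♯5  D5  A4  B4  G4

G5 Eb5 Bb4 C5 Ab4

From G up to A♭ is a minor second; apply that to each pitch.
F#5 to G5
D5 to Eb5
A4 to Bb4
B4 to C5
G4 to Ab4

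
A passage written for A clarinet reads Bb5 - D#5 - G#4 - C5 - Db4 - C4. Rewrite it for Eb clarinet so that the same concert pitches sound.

E5 G##4 C##4 F#4 G3 F#3

First find concert pitch: the A clarinet sounds a minor third below written, so Bb5 D#5 G#4 C5 Db4 C4 sounds G5 B#4 E#4 A4 Bb3 A3.
Then write for Eb clarinet: it sounds a minor third above written, so the part must be a minor third below concert.
G5 → E5
B#4 → G##4
E#4 → C##4
A4 → F#4
Bb3 → G3
A3 → F#3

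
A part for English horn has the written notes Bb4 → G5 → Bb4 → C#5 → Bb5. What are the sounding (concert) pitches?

Written C4 on the English horn sounds as F3, a perfect fifth lower; apply that shift to every note.
Bb4 gives Eb4
G5 gives C5
Bb4 gives Eb4
C#5 gives F#4
Bb5 gives Eb5

Eb4 C5 Eb4 F#4 Eb5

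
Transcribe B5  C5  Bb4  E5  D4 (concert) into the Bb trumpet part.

The Bb trumpet sounds a major second below written, so the written part must be a major second above concert — transpose each note up.
B5 becomes C#6
C5 becomes D5
Bb4 becomes C5
E5 becomes F#5
D4 becomes E4

C#6 D5 C5 F#5 E4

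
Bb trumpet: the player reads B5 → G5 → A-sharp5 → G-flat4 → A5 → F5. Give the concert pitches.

A5 F5 G#5 Fb4 G5 Eb5

Written C4 on the Bb trumpet sounds as Bb3, a major second lower; apply that shift to every note.
B5 -> A5
G5 -> F5
A#5 -> G#5
Gb4 -> Fb4
A5 -> G5
F5 -> Eb5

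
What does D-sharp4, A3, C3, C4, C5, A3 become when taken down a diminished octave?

D##3 A#2 C#2 C#3 C#4 A#2

D#4 gives D##3
A3 gives A#2
C3 gives C#2
C4 gives C#3
C5 gives C#4
A3 gives A#2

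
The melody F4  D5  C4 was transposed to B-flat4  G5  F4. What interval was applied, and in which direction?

up a perfect fourth

Take the first pair: F4 → Bb4. F to B spans 4 letter names, so the interval is some kind of fourth.
F4 to Bb4 is 5 semitones, which makes it a perfect fourth; the second version is higher, so the direction is up.
Checking another pair — C4 → F4 — gives the same interval.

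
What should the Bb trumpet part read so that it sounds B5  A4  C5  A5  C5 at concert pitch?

C#6 B4 D5 B5 D5

Written C4 sounds as Bb3 on the Bb trumpet, so concert pitches are written a major second up.
B5 -> C#6
A4 -> B4
C5 -> D5
A5 -> B5
C5 -> D5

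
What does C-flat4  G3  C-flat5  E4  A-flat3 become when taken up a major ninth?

Db5 A4 Db6 F#5 Bb4

Cb4: a ninth up reaches D, and 14 semitones makes it Db5.
G3: a ninth up reaches A, and 14 semitones makes it A4.
A major ninth up from Cb5 gives Db6.
E4 up a major ninth is F#5.
Ab3 up a major ninth is Bb4.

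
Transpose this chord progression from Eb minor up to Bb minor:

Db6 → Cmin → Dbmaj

Ab6 Gmin Abmaj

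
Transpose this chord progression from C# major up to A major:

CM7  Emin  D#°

AbM7 Cmin B°

C# major up to A major is a minor sixth; each chord root moves by that interval while the quality stays the same.
CM7: root C up a minor sixth → Ab, giving AbM7.
Emin: root E up a minor sixth → C, giving Cmin.
D#°: root D# up a minor sixth → B, giving B°.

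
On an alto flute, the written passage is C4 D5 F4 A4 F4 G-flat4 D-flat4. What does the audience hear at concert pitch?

The alto flute sounds a perfect fourth below written, so transpose each written note down a perfect fourth.
C4 becomes G3
D5 becomes A4
F4 becomes C4
A4 becomes E4
F4 becomes C4
Gb4 becomes Db4
Db4 becomes Ab3

G3 A4 C4 E4 C4 Db4 Ab3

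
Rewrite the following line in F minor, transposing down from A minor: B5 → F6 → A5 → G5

A minor to F minor down is a major third, so every note moves down by that interval.
B5 gives G5
F6 gives Db6
A5 gives F5
G5 gives Eb5

G5 Db6 F5 Eb5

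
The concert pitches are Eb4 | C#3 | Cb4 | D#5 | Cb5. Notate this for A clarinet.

Written C4 sounds as A3 on the A clarinet, so concert pitches are written a minor third up.
Eb4 gives Gb4
C#3 gives E3
Cb4 gives Ebb4
D#5 gives F#5
Cb5 gives Ebb5

Gb4 E3 Ebb4 F#5 Ebb5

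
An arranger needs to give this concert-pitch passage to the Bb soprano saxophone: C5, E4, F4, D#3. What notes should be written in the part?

The Bb soprano saxophone sounds a major second below written, so the written part must be a major second above concert — transpose each note up.
C5 to D5
E4 to F#4
F4 to G4
D#3 to E#3

D5 F#4 G4 E#3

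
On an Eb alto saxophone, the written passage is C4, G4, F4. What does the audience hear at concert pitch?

Eb3 Bb3 Ab3

The Eb alto saxophone sounds a major sixth below written, so transpose each written note down a major sixth.
C4 gives Eb3
G4 gives Bb3
F4 gives Ab3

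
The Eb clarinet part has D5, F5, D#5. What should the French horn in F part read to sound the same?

C6 Eb6 C#6

First find concert pitch: the Eb clarinet sounds a minor third above written, so D5 F5 D#5 sounds F5 Ab5 F#5.
Then write for French horn in F: it sounds a perfect fifth below written, so the part must be a perfect fifth above concert.
F5 → C6
Ab5 → Eb6
F#5 → C#6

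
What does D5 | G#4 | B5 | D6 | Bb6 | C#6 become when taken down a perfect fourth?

A perfect fourth down from D5 gives A4.
G#4 down a perfect fourth is D#4.
A perfect fourth down from B5 gives F#5.
D6: a fourth down reaches A, and 5 semitones makes it A5.
Bb6 down a perfect fourth is F6.
A perfect fourth down from C#6 gives G#5.

A4 D#4 F#5 A5 F6 G#5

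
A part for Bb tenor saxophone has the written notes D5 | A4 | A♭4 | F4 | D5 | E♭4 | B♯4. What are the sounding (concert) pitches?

The Bb tenor saxophone sounds a major ninth below written, so transpose each written note down a major ninth.
D5 -> C4
A4 -> G3
Ab4 -> Gb3
F4 -> Eb3
D5 -> C4
Eb4 -> Db3
B#4 -> A#3

C4 G3 Gb3 Eb3 C4 Db3 A#3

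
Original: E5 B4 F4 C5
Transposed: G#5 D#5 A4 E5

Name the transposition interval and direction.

up a major third

From E5 to G#5 is 3 letter names — a third of some quality.
E5 to G#5 is 4 semitones, which makes it a major third; the second version is higher, so the direction is up.
Checking another pair — C5 → E5 — gives the same interval.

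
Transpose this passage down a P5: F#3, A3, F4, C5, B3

A perfect fifth down from F#3 gives B2.
A3: a fifth down reaches D, and 7 semitones makes it D3.
F4 down a perfect fifth is Bb3.
A perfect fifth down from C5 gives F4.
B3: a fifth down reaches E, and 7 semitones makes it E3.

B2 D3 Bb3 F4 E3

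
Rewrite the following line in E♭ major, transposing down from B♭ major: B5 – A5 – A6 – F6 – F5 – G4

B♭ major to E♭ major down is a perfect fifth, so every note moves down by that interval.
B5 to E5
A5 to D5
A6 to D6
F6 to Bb5
F5 to Bb4
G4 to C4

E5 D5 D6 Bb5 Bb4 C4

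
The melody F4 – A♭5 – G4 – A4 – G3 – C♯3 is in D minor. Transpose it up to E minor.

G4 Bb5 A4 B4 A3 D#3

From D up to E is a major second; apply that to each pitch.
F4 gives G4
Ab5 gives Bb5
G4 gives A4
A4 gives B4
G3 gives A3
C#3 gives D#3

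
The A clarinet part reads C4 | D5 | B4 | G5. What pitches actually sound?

Written C4 on the A clarinet sounds as A3, a minor third lower; apply that shift to every note.
C4 to A3
D5 to B4
B4 to G#4
G5 to E5

A3 B4 G#4 E5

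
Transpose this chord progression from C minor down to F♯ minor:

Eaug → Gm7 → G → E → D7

C minor down to F♯ minor is a diminished fifth; each chord root moves by that interval while the quality stays the same.
Eaug: root E down a diminished fifth → A#, giving A#aug.
Gm7: root G down a diminished fifth → C#, giving C#m7.
G: root G down a diminished fifth → C#, giving C#.
E: root E down a diminished fifth → A#, giving A#.
D7: root D down a diminished fifth → G#, giving G#7.

A#aug C#m7 C# A# G#7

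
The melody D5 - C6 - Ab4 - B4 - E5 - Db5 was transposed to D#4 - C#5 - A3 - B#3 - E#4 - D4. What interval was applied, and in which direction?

down a diminished octave

Take the first pair: D5 → D#4. D to D spans 8 letter names, so the interval is some kind of octave.
D#4 to D5 is 11 semitones, which makes it a diminished octave; the second version is lower, so the direction is down.
Checking another pair — Db5 → D4 — gives the same interval.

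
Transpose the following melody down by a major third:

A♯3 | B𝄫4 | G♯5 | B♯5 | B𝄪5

F#3 Gbb4 E5 G#5 G##5

A major third down from A#3 gives F#3.
Bbb4: a third down reaches G, and 4 semitones makes it Gbb4.
G#5 down a major third is E5.
B#5 down a major third is G#5.
B##5 down a major third is G##5.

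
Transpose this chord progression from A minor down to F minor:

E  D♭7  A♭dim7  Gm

A minor down to F minor is a major third; each chord root moves by that interval while the quality stays the same.
E: root E down a major third → C, giving C.
D♭7: root D♭ down a major third → Bbb, giving Bbb7.
A♭dim7: root A♭ down a major third → Fb, giving Fbdim7.
Gm: root G down a major third → Eb, giving Ebm.

C Bbb7 Fbdim7 Ebm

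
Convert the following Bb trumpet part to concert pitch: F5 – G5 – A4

Eb5 F5 G4

Written C4 on the Bb trumpet sounds as Bb3, a major second lower; apply that shift to every note.
F5 gives Eb5
G5 gives F5
A4 gives G4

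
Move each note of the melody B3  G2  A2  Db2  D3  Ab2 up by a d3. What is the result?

Db4 Bbb2 Cb3 Fbb2 Fb3 Cbb3

B3 to Db4
G2 to Bbb2
A2 to Cb3
Db2 to Fbb2
D3 to Fb3
Ab2 to Cbb3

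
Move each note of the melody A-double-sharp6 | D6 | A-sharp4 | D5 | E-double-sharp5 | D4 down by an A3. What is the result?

F#6 Bbb5 F4 Bbb4 C#5 Bbb3

A##6 gives F#6
D6 gives Bbb5
A#4 gives F4
D5 gives Bbb4
E##5 gives C#5
D4 gives Bbb3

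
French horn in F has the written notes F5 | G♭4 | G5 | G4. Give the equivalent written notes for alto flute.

Eb5 Fb4 F5 F4

First find concert pitch: the French horn in F sounds a perfect fifth below written, so F5 G♭4 G5 G4 sounds Bb4 Cb4 C5 C4.
Then write for alto flute: it sounds a perfect fourth below written, so the part must be a perfect fourth above concert.
Bb4 → Eb5
Cb4 → Fb4
C5 → F5
C4 → F4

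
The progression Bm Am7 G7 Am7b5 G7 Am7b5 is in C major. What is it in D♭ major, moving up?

Cm Bbm7 Ab7 Bbm7b5 Ab7 Bbm7b5

C major up to D♭ major is a minor second; each chord root moves by that interval while the quality stays the same.
Bm: root B up a minor second → C, giving Cm.
Am7: root A up a minor second → Bb, giving Bbm7.
G7: root G up a minor second → Ab, giving Ab7.
Am7b5: root A up a minor second → Bb, giving Bbm7b5.
G7: root G up a minor second → Ab, giving Ab7.
Am7b5: root A up a minor second → Bb, giving Bbm7b5.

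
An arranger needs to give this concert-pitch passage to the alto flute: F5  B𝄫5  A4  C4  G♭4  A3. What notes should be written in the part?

Bb5 Ebb6 D5 F4 Cb5 D4

The alto flute sounds a perfect fourth below written, so the written part must be a perfect fourth above concert — transpose each note up.
F5 gives Bb5
Bbb5 gives Ebb6
A4 gives D5
C4 gives F4
Gb4 gives Cb5
A3 gives D4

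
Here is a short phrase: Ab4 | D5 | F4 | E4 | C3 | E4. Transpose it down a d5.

Ab4 -> D4
D5 -> G#4
F4 -> B3
E4 -> A#3
C3 -> F#2
E4 -> A#3

D4 G#4 B3 A#3 F#2 A#3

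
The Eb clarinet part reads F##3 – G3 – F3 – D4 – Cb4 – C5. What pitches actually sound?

A#3 Bb3 Ab3 F4 Ebb4 Eb5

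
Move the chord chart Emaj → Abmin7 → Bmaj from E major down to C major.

Cmaj Fbmin7 Gmaj

E major down to C major is a major third; each chord root moves by that interval while the quality stays the same.
Emaj: root E down a major third → C, giving Cmaj.
Abmin7: root Ab down a major third → Fb, giving Fbmin7.
Bmaj: root B down a major third → G, giving Gmaj.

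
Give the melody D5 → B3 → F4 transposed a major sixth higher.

A major sixth up from D5 gives B5.
B3: a sixth up reaches G, and 9 semitones makes it G#4.
A major sixth up from F4 gives D5.

B5 G#4 D5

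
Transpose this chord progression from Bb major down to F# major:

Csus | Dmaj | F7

Bb major down to F# major is a diminished fourth; each chord root moves by that interval while the quality stays the same.
Csus: root C down a diminished fourth → G#, giving G#sus.
Dmaj: root D down a diminished fourth → A#, giving A#maj.
F7: root F down a diminished fourth → C#, giving C#7.

G#sus A#maj C#7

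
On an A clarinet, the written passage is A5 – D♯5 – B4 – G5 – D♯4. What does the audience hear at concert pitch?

F#5 B#4 G#4 E5 B#3

Written C4 on the A clarinet sounds as A3, a minor third lower; apply that shift to every note.
A5 becomes F#5
D#5 becomes B#4
B4 becomes G#4
G5 becomes E5
D#4 becomes B#3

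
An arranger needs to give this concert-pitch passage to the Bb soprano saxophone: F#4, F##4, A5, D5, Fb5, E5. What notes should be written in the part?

G#4 G##4 B5 E5 Gb5 F#5

Written C4 sounds as Bb3 on the Bb soprano saxophone, so concert pitches are written a major second up.
F#4 → G#4
F##4 → G##4
A5 → B5
D5 → E5
Fb5 → Gb5
E5 → F#5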